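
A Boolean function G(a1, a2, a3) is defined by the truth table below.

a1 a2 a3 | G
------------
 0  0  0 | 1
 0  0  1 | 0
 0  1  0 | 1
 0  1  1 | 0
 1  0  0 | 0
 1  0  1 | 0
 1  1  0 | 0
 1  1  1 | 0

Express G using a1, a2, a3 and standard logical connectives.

G(a1, a2, a3) = ((¬a1 ∧ ¬a2) ∧ ¬a3) ∨ ((¬a1 ∧ a2) ∧ ¬a3)

The 1-rows are (0,0,0), (0,1,0). Each contributes one minterm — ¬a1·¬a2·¬a3; ¬a1·a2·¬a3 — and their disjunction is a sum-of-products form of G.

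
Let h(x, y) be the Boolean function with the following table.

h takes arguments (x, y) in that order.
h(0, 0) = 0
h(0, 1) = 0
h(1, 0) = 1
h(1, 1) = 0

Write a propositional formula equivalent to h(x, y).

h(x, y) = x & ~y

1 only at (1,0): x AND NOT y.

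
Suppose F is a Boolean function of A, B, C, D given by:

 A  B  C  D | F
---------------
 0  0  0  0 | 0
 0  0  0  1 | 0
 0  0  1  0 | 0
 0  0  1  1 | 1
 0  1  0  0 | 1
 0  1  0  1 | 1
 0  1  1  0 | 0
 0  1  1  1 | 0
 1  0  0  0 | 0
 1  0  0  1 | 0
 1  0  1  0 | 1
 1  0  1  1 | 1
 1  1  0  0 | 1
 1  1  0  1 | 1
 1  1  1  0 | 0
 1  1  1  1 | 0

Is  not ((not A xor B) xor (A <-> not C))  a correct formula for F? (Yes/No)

Evaluate not ((not A xor B) xor (A <-> not C)) on each row and compare to F:
  A=0, B=0, C=0, D=0: formula gives 0, F = 0 ✓
  A=0, B=0, C=0, D=1: formula gives 0, F = 0 ✓
  A=0, B=0, C=1, D=0: formula gives 1, but F = 0 ✗
Since they disagree at (0,0,1,0), the expression is not a correct formula for F.

No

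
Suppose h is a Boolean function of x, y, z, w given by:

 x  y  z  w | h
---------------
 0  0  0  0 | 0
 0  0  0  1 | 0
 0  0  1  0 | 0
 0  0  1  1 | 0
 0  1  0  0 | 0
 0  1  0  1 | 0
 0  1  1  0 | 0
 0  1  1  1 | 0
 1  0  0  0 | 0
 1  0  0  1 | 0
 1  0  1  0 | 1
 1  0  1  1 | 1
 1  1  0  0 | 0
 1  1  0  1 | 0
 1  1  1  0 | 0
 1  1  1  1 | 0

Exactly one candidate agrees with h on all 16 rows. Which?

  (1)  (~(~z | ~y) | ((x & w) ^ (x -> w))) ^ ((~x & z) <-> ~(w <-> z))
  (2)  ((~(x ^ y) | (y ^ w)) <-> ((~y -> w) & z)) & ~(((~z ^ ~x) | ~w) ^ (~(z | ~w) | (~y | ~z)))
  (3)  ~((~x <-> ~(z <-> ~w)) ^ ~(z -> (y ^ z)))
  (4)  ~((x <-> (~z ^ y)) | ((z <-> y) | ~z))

4

(1) disagrees with h on (0,0,0,1) (formula → 1, table → 0); rule it out.
(2) disagrees with h on (0,0,1,1) (formula → 1, table → 0); rule it out.
(3) disagrees with h on (0,0,0,1) (formula → 1, table → 0); rule it out.
That leaves (4). Evaluating it on every row reproduces the table of h exactly.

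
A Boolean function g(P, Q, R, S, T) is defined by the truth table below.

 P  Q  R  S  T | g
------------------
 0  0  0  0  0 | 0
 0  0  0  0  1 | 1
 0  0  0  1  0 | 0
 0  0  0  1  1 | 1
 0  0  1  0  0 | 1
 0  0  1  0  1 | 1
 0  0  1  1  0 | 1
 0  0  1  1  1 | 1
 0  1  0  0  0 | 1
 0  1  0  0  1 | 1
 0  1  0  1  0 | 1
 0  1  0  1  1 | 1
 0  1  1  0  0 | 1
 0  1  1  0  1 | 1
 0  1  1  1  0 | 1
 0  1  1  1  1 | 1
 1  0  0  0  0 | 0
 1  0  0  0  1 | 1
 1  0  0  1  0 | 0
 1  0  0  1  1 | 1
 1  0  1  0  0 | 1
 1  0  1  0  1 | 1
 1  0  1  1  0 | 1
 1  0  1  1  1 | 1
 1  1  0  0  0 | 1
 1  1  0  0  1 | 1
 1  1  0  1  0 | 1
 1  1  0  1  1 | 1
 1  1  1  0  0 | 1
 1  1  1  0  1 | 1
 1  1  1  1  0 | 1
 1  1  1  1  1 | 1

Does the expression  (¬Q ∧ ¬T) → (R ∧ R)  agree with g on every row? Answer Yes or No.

Test each input against both g and the formula:
  P=0, Q=0, R=0, S=0, T=0: formula gives 0, g = 0 ✓
  P=0, Q=0, R=0, S=0, T=1: formula gives 1, g = 1 ✓
  P=0, Q=0, R=0, S=1, T=0: formula gives 0, g = 0 ✓
  P=0, Q=0, R=0, S=1, T=1: formula gives 1, g = 1 ✓
  …and likewise for the remaining 28 rows.
No disagreement on any input; they are logically equivalent.

Yes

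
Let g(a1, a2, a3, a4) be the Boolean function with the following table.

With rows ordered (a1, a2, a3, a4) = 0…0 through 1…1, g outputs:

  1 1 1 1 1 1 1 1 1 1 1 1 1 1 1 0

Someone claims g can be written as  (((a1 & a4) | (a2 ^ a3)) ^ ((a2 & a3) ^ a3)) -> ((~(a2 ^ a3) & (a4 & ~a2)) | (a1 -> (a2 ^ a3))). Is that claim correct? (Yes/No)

Yes

Check the formula against g row by row:
  a1=0, a2=0, a3=0, a4=0: formula gives 1, g = 1 ✓
  a1=0, a2=0, a3=0, a4=1: formula gives 1, g = 1 ✓
  a1=0, a2=0, a3=1, a4=0: formula gives 1, g = 1 ✓
  a1=0, a2=0, a3=1, a4=1: formula gives 1, g = 1 ✓
  …and likewise for the remaining 12 rows.
All 16 rows match — the expression computes g exactly.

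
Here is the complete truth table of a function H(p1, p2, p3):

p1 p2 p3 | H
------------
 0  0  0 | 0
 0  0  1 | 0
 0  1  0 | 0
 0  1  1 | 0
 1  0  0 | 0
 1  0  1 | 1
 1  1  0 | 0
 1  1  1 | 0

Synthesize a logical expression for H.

Only row (1,0,1) gives 1. That row's minterm p1·¬p2·p3 is H directly.

H(p1, p2, p3) = (p1 ∧ ¬p2) ∧ p3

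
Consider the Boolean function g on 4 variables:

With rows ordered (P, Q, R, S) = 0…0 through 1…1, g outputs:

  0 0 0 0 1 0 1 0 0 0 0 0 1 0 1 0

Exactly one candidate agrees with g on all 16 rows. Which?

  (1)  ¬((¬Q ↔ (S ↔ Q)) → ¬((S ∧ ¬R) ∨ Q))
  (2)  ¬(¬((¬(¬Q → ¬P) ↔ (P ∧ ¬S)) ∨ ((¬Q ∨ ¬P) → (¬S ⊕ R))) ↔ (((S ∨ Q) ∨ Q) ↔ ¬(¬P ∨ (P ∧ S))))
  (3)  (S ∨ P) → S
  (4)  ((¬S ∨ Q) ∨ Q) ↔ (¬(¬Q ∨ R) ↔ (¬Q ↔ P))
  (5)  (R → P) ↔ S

1

(2) fails at (0,0,0,0): the formula yields 1, g is 0.
(3) fails at (0,0,0,0): the formula yields 1, g is 0.
(4) fails at (0,0,0,0): the formula yields 1, g is 0.
(5) fails at (0,0,0,1): the formula yields 1, g is 0.
That leaves (1). Evaluating it on every row reproduces the table of g exactly.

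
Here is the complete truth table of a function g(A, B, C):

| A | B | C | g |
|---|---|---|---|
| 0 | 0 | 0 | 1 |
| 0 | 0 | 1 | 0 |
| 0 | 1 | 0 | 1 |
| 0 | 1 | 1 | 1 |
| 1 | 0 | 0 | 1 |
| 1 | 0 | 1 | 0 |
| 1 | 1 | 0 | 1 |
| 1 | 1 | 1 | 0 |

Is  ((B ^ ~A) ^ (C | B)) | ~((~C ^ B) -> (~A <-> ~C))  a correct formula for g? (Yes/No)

No

Test each input against both g and the formula:
  A=0, B=0, C=0: formula gives 1, g = 1 ✓
  A=0, B=0, C=1: formula gives 0, g = 0 ✓
  A=0, B=1, C=0: formula gives 1, g = 1 ✓
  A=0, B=1, C=1: formula gives 1, g = 1 ✓
  A=1, B=0, C=0: formula gives 1, g = 1 ✓
  A=1, B=0, C=1: formula gives 1, but g = 0 ✗
Row (1,0,1) is a counterexample, so the formula is not equivalent to g.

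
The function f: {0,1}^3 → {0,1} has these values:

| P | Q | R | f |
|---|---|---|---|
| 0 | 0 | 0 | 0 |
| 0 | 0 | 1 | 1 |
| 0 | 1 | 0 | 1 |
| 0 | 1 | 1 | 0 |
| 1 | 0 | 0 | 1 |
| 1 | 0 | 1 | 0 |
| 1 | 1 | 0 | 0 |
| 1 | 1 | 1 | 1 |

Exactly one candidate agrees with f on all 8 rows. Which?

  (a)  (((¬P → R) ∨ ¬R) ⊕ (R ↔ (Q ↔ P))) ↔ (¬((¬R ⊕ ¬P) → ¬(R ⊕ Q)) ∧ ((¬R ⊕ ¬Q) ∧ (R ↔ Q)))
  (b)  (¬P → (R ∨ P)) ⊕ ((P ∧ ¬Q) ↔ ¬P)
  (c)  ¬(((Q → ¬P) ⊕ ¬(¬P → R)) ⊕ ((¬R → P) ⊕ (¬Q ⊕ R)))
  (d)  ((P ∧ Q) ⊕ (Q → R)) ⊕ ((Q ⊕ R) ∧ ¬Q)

a

(b) fails at (0,1,0): the formula yields 0, f is 1.
(c) fails at (1,0,0): the formula yields 0, f is 1.
(d) fails at (0,0,0): the formula yields 1, f is 0.
That leaves (a). Evaluating it on every row reproduces the table of f exactly.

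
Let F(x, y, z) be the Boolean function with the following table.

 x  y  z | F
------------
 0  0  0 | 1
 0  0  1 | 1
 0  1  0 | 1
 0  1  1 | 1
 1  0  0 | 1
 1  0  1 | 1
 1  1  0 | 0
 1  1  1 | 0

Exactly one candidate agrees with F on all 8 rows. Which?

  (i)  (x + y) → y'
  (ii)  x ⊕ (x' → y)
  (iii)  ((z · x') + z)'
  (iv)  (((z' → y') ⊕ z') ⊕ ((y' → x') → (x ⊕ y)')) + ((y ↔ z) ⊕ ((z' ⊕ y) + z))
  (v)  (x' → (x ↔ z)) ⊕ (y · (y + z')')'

(i) fails at (0,1,0): the formula yields 0, F is 1.
(ii) fails at (0,0,0): the formula yields 0, F is 1.
(iii) fails at (0,0,1): the formula yields 0, F is 1.
(v) fails at (0,0,0): the formula yields 0, F is 1.
(iv) is the remaining candidate, and it agrees with F on all 8 inputs.

iv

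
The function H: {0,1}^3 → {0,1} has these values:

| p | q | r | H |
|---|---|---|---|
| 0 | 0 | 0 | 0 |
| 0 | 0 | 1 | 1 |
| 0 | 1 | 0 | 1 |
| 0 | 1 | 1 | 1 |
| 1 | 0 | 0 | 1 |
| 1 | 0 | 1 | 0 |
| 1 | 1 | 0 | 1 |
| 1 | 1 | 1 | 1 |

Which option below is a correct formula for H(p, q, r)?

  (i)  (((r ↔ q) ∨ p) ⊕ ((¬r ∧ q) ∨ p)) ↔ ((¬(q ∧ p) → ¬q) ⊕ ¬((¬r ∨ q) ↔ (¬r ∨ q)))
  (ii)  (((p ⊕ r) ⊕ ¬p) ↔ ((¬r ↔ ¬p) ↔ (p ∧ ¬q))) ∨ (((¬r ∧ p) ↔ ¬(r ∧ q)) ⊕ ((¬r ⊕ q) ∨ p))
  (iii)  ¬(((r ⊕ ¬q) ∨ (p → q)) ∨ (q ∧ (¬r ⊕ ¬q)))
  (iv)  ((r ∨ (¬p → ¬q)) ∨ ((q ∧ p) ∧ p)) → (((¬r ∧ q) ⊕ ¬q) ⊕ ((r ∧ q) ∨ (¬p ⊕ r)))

(i): at (0,0,0) it gives 1, but H = 0 — eliminated.
(ii): at (0,0,0) it gives 1, but H = 0 — eliminated.
(iii): at (0,0,1) it gives 0, but H = 1 — eliminated.
(iv) is the remaining candidate, and it agrees with H on all 8 inputs.

iv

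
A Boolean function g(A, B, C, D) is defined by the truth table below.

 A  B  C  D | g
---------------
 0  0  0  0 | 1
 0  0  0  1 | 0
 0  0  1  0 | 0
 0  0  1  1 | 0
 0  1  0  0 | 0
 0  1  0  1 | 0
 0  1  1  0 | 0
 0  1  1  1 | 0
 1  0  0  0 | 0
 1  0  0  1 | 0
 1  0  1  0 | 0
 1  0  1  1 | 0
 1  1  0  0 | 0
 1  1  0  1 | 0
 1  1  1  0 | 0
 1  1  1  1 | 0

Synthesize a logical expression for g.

g(A, B, C, D) = NOT (((A OR B) OR C) OR D)

The output is 1 only when every input is 0 — NOR of all inputs.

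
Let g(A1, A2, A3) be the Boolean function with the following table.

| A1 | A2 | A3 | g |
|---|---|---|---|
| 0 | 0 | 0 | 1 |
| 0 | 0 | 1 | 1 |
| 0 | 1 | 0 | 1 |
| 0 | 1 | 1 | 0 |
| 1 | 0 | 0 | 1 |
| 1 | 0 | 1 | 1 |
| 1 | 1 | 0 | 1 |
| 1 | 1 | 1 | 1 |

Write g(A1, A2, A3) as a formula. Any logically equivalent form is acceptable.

g(A1, A2, A3) = ¬((¬A1 ∧ A2) ∧ A3)

Only row (0,1,1) gives 0. So g is 1 everywhere except there — the complement of the minterm ¬A1·A2·A3.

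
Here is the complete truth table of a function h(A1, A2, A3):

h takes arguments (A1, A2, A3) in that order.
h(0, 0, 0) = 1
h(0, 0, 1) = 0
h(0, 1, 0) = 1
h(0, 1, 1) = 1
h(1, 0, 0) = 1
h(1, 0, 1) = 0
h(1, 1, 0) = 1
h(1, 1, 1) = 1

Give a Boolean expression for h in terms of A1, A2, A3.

h(A1, A2, A3) = not (((not A1 and not A2) and A3) or ((A1 and not A2) and A3))

h is 0 on only 2 rows — (0,0,1), (1,0,1). Writing each as a minterm (¬A1·¬A2·A3, A1·¬A2·A3) and OR-ing them characterizes exactly where h=0, so h is the negation of that disjunction.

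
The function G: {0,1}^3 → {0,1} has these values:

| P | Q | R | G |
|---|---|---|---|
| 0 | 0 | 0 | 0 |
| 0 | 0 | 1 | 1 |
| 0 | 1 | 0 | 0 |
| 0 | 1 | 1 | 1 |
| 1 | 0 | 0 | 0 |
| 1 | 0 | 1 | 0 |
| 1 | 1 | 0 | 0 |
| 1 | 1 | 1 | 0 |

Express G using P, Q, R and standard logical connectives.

G=1 on 2 inputs: (0,0,1), (0,1,1). Reading each as a conjunction of literals (¬P·¬Q·R, ¬P·Q·R) and taking the OR gives the canonical DNF.

G(P, Q, R) = ((~P & ~Q) & R) | ((~P & Q) & R)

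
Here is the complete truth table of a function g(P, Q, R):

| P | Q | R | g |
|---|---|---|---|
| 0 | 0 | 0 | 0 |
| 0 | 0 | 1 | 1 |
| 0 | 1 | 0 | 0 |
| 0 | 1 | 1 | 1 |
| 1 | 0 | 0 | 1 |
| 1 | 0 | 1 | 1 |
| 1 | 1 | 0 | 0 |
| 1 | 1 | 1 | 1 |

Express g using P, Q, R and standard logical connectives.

g(P, Q, R) = NOT ((((NOT P AND NOT Q) AND NOT R) OR ((NOT P AND Q) AND NOT R)) OR ((P AND Q) AND NOT R))

The 0-rows are (0,0,0), (0,1,0), (1,1,0). Take each as a conjunction (¬P·¬Q·¬R, ¬P·Q·¬R, P·Q·¬R), form their disjunction, and complement — that gives a formula that is 1 everywhere g is.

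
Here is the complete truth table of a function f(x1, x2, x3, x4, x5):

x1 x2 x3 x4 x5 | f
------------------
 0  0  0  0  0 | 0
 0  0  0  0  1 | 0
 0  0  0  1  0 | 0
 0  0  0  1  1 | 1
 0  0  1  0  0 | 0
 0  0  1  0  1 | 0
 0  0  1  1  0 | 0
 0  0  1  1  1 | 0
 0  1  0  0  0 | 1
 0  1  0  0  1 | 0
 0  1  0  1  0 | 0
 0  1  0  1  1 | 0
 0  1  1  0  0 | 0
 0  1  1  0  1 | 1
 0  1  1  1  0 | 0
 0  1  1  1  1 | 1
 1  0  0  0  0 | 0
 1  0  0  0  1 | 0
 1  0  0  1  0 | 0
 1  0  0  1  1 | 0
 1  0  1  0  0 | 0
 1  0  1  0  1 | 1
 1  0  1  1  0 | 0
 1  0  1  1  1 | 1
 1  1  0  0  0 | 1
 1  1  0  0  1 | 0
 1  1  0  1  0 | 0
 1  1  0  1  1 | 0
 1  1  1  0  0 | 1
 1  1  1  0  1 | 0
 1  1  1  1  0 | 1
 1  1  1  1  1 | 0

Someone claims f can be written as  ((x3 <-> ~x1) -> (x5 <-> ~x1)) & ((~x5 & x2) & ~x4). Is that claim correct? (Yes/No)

Evaluate ((x3 <-> ~x1) -> (x5 <-> ~x1)) & ((~x5 & x2) & ~x4) on each row and compare to f:
  x1=0, x2=0, x3=0, x4=0, x5=0: formula gives 0, f = 0 ✓
  x1=0, x2=0, x3=0, x4=0, x5=1: formula gives 0, f = 0 ✓
  x1=0, x2=0, x3=0, x4=1, x5=0: formula gives 0, f = 0 ✓
  x1=0, x2=0, x3=0, x4=1, x5=1: formula gives 0, but f = 1 ✗
Since they disagree at (0,0,0,1,1), the expression is not a correct formula for f.

No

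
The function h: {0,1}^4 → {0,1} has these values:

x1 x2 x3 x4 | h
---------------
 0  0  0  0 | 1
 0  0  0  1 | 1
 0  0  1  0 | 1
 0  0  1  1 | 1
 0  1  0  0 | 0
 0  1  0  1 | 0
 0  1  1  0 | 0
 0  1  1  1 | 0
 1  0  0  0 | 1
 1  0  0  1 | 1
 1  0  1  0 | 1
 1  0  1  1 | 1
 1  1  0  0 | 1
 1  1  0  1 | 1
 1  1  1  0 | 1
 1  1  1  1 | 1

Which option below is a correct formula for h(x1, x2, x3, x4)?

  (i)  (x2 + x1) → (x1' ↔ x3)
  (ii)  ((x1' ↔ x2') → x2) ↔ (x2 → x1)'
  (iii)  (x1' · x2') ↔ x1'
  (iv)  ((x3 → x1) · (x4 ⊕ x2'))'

(i): at (0,1,1,0) it gives 1, but h = 0 — eliminated.
(ii): at (0,1,0,0) it gives 1, but h = 0 — eliminated.
(iv): at (0,0,0,0) it gives 0, but h = 1 — eliminated.
(iii) is the remaining candidate, and it agrees with h on all 16 inputs.

iii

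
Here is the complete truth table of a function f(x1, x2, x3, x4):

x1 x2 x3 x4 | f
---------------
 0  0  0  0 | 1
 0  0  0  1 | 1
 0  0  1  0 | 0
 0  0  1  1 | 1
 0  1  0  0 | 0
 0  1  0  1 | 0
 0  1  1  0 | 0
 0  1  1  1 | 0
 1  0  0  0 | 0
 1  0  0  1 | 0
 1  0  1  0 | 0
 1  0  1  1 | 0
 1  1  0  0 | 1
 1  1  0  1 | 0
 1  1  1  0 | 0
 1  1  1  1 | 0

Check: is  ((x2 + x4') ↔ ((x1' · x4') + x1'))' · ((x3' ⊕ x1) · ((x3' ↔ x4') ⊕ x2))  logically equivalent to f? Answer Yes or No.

Evaluate ((x2 + x4') ↔ ((x1' · x4') + x1'))' · ((x3' ⊕ x1) · ((x3' ↔ x4') ⊕ x2)) on each row and compare to f:
  x1=0, x2=0, x3=0, x4=0: formula gives 0, but f = 1 ✗
Row (0,0,0,0) is a counterexample, so the formula is not equivalent to f.

No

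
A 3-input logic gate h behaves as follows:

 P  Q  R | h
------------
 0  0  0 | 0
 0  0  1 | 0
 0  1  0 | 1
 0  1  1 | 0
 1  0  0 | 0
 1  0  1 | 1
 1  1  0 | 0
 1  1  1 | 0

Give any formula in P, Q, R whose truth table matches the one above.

h=1 on 2 inputs: (0,1,0), (1,0,1). Reading each as a conjunction of literals (¬P·Q·¬R, P·¬Q·R) and taking the OR gives the canonical DNF.

h(P, Q, R) = ((¬P ∧ Q) ∧ ¬R) ∨ ((P ∧ ¬Q) ∧ R)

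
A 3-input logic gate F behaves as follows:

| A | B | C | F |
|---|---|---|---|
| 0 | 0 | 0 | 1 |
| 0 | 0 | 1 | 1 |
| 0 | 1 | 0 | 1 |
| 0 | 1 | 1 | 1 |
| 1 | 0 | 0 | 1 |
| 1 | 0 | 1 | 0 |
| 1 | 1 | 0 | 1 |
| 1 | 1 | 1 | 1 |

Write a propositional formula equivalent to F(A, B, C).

Only row (1,0,1) gives 0. So F is 1 everywhere except there — the complement of the minterm A·¬B·C.

F(A, B, C) = not ((A and not B) and C)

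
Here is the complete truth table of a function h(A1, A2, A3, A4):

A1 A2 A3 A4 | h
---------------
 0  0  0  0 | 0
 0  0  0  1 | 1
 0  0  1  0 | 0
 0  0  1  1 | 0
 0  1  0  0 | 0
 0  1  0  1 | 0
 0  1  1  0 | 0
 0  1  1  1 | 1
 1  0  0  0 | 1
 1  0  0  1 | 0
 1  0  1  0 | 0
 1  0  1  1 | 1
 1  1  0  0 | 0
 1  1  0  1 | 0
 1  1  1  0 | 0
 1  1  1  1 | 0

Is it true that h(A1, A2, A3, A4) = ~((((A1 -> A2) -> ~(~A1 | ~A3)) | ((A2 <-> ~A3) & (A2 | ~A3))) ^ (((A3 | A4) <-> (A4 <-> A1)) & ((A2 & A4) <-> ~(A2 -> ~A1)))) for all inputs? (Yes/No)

No

Test each input against both h and the formula:
  A1=0, A2=0, A3=0, A4=0: formula gives 1, but h = 0 ✗
A single disagreement suffices: at (0,0,0,0) they differ, so the formula does not compute h.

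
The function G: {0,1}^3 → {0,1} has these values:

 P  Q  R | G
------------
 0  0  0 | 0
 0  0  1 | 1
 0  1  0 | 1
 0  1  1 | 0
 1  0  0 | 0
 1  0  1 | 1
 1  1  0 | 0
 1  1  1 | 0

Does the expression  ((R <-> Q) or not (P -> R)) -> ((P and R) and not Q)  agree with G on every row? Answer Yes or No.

Evaluate ((R <-> Q) or not (P -> R)) -> ((P and R) and not Q) on each row and compare to G:
  P=0, Q=0, R=0: formula gives 0, G = 0 ✓
  P=0, Q=0, R=1: formula gives 1, G = 1 ✓
  P=0, Q=1, R=0: formula gives 1, G = 1 ✓
  P=0, Q=1, R=1: formula gives 0, G = 0 ✓
  P=1, Q=0, R=0: formula gives 0, G = 0 ✓
  … (the remaining 3 rows also agree.)
All 8 rows match — the expression computes G exactly.

Yes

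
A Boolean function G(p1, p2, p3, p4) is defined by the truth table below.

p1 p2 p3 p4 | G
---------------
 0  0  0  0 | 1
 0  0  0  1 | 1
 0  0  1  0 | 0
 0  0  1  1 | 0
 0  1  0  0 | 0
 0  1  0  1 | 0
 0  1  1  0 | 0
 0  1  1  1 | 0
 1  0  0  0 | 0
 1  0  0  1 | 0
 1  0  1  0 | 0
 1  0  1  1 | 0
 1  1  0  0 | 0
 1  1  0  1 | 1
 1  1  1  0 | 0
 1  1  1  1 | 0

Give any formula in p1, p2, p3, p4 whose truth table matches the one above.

Collect the rows where G=1 — (0,0,0,0), (0,0,0,1), (1,1,0,1) — and write one minterm per row: ¬p1·¬p2·¬p3·¬p4, ¬p1·¬p2·¬p3·p4, p1·p2·¬p3·p4. Their union (logical OR) reproduces the table exactly.

G(p1, p2, p3, p4) = ((((NOT p1 AND NOT p2) AND NOT p3) AND NOT p4) OR (((NOT p1 AND NOT p2) AND NOT p3) AND p4)) OR (((p1 AND p2) AND NOT p3) AND p4)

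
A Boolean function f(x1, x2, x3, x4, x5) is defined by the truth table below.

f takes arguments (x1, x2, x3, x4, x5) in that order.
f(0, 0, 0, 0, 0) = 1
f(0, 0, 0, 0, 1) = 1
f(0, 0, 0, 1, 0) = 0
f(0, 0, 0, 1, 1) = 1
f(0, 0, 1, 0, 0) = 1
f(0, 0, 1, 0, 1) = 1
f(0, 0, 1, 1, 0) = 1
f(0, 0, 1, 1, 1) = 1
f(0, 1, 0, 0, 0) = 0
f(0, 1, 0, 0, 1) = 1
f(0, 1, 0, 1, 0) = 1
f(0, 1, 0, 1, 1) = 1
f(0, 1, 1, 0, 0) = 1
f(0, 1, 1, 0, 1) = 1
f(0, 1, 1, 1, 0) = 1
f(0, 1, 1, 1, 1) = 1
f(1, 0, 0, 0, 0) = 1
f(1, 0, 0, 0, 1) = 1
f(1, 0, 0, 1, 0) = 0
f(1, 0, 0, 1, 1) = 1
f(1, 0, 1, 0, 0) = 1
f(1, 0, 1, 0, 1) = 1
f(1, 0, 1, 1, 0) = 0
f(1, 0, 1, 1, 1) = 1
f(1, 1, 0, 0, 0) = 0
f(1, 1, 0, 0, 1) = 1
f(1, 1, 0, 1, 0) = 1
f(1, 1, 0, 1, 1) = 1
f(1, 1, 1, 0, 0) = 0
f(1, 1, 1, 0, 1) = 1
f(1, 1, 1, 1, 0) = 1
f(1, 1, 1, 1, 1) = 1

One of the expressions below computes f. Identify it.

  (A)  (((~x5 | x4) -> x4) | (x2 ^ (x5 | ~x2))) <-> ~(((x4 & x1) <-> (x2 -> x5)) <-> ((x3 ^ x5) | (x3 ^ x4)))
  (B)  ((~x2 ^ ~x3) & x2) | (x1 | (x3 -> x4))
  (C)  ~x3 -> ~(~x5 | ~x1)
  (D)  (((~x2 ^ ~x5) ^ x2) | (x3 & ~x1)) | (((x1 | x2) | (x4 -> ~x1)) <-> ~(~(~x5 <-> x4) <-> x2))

D

(A): at (0,0,0,0,0) it gives 0, but f = 1 — eliminated.
(B): at (0,0,0,1,0) it gives 1, but f = 0 — eliminated.
(C): at (0,0,0,0,0) it gives 0, but f = 1 — eliminated.
Only (D) survives; checking it on all 32 rows confirms it matches f.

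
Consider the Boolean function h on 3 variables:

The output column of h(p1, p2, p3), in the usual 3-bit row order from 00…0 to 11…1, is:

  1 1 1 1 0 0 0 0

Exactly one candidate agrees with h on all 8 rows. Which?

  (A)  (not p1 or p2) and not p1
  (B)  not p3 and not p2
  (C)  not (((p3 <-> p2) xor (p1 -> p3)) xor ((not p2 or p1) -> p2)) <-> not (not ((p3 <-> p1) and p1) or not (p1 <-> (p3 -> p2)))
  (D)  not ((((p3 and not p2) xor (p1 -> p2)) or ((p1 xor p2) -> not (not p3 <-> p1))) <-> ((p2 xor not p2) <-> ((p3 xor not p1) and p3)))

A

(B): at (0,0,1) it gives 0, but h = 1 — eliminated.
(C): at (0,0,0) it gives 0, but h = 1 — eliminated.
(D): at (1,1,0) it gives 1, but h = 0 — eliminated.
That leaves (A). Evaluating it on every row reproduces the table of h exactly.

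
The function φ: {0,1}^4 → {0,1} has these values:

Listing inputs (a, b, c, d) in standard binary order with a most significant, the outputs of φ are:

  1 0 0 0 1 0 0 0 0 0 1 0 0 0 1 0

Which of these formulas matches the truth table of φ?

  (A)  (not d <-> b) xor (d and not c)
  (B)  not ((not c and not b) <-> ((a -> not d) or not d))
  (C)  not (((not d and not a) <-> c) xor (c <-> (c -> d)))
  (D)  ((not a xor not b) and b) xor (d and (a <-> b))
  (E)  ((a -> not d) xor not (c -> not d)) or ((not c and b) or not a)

C

(A) fails at (0,0,0,0): the formula yields 0, φ is 1.
(B) fails at (0,0,0,0): the formula yields 0, φ is 1.
(D) fails at (0,0,0,0): the formula yields 0, φ is 1.
(E) fails at (0,0,0,1): the formula yields 1, φ is 0.
Only (C) survives; checking it on all 16 rows confirms it matches φ.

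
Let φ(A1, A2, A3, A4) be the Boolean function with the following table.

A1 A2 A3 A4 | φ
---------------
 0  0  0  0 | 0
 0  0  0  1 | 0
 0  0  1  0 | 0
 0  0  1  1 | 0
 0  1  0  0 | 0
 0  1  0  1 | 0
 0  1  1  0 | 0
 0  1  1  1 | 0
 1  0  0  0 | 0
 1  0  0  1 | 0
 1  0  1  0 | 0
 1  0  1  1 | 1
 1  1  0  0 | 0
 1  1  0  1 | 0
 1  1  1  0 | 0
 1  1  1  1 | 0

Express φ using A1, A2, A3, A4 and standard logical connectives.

φ(A1, A2, A3, A4) = ((A1 and not A2) and A3) and A4

Only row (1,0,1,1) gives 1. That row's minterm A1·¬A2·A3·A4 is φ directly.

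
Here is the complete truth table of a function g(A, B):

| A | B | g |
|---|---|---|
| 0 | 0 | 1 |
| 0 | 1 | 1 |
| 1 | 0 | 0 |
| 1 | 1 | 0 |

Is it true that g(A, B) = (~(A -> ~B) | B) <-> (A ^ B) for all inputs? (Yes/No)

Yes

Check the formula against g row by row:
  A=0, B=0: formula gives 1, g = 1 ✓
  A=0, B=1: formula gives 1, g = 1 ✓
  A=1, B=0: formula gives 0, g = 0 ✓
  A=1, B=1: formula gives 0, g = 0 ✓
All 4 rows match — the expression computes g exactly.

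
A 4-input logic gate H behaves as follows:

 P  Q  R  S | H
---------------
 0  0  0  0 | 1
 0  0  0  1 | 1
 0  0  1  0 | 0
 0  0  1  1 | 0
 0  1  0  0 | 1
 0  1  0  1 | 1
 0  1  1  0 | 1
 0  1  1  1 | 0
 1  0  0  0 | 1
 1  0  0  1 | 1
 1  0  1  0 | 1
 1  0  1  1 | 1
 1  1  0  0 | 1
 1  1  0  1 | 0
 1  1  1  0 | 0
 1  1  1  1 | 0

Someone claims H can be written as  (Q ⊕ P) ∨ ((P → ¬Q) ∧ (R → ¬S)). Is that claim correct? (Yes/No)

No

Test each input against both H and the formula:
  P=0, Q=0, R=0, S=0: formula gives 1, H = 1 ✓
  P=0, Q=0, R=0, S=1: formula gives 1, H = 1 ✓
  P=0, Q=0, R=1, S=0: formula gives 1, but H = 0 ✗
A single disagreement suffices: at (0,0,1,0) they differ, so the formula does not compute H.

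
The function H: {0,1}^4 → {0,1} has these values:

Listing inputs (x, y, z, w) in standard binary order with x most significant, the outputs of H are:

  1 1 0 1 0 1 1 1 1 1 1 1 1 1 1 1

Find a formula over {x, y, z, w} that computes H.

H(x, y, z, w) = not ((((not x and not y) and z) and not w) or (((not x and y) and not z) and not w))

There are just 2 zero rows: (0,0,1,0), (0,1,0,0). Their minterms are ¬x·¬y·z·¬w, ¬x·y·¬z·¬w; the OR of those covers precisely the 0-outputs, and negating it yields H.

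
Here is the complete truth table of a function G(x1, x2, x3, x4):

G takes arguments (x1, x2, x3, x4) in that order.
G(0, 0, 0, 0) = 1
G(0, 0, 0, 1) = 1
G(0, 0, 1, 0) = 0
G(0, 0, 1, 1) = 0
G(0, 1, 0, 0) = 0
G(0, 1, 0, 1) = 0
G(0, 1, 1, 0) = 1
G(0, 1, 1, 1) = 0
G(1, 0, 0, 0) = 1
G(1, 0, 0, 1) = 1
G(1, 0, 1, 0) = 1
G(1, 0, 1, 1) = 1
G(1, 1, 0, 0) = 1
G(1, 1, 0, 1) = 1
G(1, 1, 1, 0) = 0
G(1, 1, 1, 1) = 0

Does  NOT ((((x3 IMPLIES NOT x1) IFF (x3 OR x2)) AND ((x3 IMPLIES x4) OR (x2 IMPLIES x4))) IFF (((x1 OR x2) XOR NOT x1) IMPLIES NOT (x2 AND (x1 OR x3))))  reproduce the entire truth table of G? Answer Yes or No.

Check the formula against G row by row:
  x1=0, x2=0, x3=0, x4=0: formula gives 1, G = 1 ✓
  x1=0, x2=0, x3=0, x4=1: formula gives 1, G = 1 ✓
  x1=0, x2=0, x3=1, x4=0: formula gives 0, G = 0 ✓
  x1=0, x2=0, x3=1, x4=1: formula gives 0, G = 0 ✓
  … (the remaining 12 rows also agree.)
All 16 rows match — the expression computes G exactly.

Yes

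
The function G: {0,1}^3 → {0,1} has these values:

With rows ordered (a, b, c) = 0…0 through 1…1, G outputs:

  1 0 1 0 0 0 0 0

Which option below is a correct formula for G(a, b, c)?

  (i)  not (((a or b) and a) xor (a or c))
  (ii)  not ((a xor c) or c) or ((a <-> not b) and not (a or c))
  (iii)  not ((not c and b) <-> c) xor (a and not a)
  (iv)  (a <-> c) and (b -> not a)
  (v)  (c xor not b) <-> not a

(i) fails at (1,0,0): the formula yields 1, G is 0.
(iii) fails at (0,0,0): the formula yields 0, G is 1.
(iv) fails at (1,0,1): the formula yields 1, G is 0.
(v) fails at (0,1,0): the formula yields 0, G is 1.
That leaves (ii). Evaluating it on every row reproduces the table of G exactly.

ii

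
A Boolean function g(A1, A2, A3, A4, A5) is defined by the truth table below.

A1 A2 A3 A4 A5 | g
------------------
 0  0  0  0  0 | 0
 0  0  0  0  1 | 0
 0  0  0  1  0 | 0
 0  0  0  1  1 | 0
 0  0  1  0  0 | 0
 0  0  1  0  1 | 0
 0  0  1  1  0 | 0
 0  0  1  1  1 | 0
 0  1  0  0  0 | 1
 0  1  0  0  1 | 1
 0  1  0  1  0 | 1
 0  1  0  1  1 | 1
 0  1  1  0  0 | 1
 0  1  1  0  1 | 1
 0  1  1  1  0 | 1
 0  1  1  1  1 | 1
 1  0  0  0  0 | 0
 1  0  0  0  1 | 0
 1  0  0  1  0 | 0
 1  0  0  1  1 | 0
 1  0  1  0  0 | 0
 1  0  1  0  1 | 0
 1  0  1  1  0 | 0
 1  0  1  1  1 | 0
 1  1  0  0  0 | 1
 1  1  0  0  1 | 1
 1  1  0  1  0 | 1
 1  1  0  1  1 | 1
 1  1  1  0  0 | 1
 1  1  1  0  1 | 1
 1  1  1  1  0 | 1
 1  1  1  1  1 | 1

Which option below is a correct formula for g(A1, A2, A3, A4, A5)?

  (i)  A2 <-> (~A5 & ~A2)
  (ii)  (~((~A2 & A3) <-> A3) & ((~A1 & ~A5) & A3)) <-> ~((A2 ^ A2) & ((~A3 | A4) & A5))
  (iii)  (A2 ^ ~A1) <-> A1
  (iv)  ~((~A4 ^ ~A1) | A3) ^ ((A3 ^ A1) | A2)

(i): at (0,0,0,0,1) it gives 1, but g = 0 — eliminated.
(ii): at (0,1,0,0,0) it gives 0, but g = 1 — eliminated.
(iv): at (0,0,0,0,0) it gives 1, but g = 0 — eliminated.
That leaves (iii). Evaluating it on every row reproduces the table of g exactly.

iii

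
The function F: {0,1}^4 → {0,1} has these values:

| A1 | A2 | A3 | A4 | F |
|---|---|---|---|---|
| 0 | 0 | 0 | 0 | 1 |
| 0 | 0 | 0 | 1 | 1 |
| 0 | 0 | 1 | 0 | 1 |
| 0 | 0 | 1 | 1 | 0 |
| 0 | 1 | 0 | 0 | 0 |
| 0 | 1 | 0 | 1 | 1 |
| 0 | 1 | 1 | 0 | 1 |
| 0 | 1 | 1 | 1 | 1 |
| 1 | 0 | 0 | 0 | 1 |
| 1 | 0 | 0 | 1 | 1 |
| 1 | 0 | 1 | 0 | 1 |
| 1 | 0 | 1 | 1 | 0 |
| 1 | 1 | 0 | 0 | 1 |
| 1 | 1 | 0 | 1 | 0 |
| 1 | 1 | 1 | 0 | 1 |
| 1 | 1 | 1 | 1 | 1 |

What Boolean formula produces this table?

F(A1, A2, A3, A4) = not ((((((not A1 and not A2) and A3) and A4) or (((not A1 and A2) and not A3) and not A4)) or (((A1 and not A2) and A3) and A4)) or (((A1 and A2) and not A3) and A4))

There are just 4 zero rows: (0,0,1,1), (0,1,0,0), (1,0,1,1), (1,1,0,1). Their minterms are ¬A1·¬A2·A3·A4, ¬A1·A2·¬A3·¬A4, A1·¬A2·A3·A4, A1·A2·¬A3·A4; the OR of those covers precisely the 0-outputs, and negating it yields F.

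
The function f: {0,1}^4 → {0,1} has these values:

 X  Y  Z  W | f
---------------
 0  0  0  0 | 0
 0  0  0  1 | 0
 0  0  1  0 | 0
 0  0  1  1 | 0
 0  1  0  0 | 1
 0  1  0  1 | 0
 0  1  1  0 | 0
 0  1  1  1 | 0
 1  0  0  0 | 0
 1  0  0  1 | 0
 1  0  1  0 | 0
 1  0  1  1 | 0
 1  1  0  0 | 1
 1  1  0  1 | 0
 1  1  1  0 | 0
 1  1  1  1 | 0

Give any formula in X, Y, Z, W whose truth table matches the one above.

f=1 on 2 inputs: (0,1,0,0), (1,1,0,0). Reading each as a conjunction of literals (¬X·Y·¬Z·¬W, X·Y·¬Z·¬W) and taking the OR gives the canonical DNF.

f(X, Y, Z, W) = (((~X & Y) & ~Z) & ~W) | (((X & Y) & ~Z) & ~W)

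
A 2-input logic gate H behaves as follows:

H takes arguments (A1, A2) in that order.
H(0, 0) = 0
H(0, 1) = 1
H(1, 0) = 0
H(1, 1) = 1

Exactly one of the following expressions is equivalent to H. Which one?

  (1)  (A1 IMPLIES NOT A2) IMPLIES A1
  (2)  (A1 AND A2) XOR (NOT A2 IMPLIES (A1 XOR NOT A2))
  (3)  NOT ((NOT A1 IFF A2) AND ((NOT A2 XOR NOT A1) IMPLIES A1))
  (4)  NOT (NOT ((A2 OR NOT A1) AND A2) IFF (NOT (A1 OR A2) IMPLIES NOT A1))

(1) fails at (0,1): the formula yields 0, H is 1.
(2) fails at (0,0): the formula yields 1, H is 0.
(3) fails at (0,0): the formula yields 1, H is 0.
That leaves (4). Evaluating it on every row reproduces the table of H exactly.

4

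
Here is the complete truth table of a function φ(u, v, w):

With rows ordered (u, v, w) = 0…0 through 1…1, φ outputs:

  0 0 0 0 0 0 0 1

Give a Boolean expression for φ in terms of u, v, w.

The output is 1 only when every input is 1 — the AND of all inputs.

φ(u, v, w) = (u · v) · w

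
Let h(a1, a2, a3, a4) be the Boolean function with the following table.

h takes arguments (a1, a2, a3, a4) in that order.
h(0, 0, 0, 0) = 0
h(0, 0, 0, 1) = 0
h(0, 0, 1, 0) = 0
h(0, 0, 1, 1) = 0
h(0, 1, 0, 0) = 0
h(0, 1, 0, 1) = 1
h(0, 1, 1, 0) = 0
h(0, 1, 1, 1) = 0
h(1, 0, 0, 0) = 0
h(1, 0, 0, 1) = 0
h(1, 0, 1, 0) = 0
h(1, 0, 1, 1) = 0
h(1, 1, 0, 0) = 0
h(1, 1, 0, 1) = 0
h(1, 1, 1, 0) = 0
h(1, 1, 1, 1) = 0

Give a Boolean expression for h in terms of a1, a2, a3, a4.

h(a1, a2, a3, a4) = ((~a1 & a2) & ~a3) & a4

h is 1 on exactly one input, (0,1,0,1), whose minterm is ¬a1·a2·¬a3·a4. So h is just that conjunction.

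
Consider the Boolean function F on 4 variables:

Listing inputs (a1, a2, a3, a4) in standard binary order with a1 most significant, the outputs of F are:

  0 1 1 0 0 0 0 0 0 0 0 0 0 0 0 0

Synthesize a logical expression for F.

Collect the rows where F=1 — (0,0,0,1), (0,0,1,0) — and write one minterm per row: ¬a1·¬a2·¬a3·a4, ¬a1·¬a2·a3·¬a4. Their union (logical OR) reproduces the table exactly.

F(a1, a2, a3, a4) = (((~a1 & ~a2) & ~a3) & a4) | (((~a1 & ~a2) & a3) & ~a4)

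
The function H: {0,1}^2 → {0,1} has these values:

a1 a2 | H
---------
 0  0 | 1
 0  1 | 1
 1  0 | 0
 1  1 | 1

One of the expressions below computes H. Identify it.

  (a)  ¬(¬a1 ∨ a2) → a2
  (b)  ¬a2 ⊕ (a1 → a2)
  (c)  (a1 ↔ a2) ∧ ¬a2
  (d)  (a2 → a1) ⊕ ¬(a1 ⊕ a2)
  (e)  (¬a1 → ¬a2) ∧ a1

(b) fails at (0,0): the formula yields 0, H is 1.
(c) fails at (0,1): the formula yields 0, H is 1.
(d) fails at (0,0): the formula yields 0, H is 1.
(e) fails at (0,0): the formula yields 0, H is 1.
That leaves (a). Evaluating it on every row reproduces the table of H exactly.

a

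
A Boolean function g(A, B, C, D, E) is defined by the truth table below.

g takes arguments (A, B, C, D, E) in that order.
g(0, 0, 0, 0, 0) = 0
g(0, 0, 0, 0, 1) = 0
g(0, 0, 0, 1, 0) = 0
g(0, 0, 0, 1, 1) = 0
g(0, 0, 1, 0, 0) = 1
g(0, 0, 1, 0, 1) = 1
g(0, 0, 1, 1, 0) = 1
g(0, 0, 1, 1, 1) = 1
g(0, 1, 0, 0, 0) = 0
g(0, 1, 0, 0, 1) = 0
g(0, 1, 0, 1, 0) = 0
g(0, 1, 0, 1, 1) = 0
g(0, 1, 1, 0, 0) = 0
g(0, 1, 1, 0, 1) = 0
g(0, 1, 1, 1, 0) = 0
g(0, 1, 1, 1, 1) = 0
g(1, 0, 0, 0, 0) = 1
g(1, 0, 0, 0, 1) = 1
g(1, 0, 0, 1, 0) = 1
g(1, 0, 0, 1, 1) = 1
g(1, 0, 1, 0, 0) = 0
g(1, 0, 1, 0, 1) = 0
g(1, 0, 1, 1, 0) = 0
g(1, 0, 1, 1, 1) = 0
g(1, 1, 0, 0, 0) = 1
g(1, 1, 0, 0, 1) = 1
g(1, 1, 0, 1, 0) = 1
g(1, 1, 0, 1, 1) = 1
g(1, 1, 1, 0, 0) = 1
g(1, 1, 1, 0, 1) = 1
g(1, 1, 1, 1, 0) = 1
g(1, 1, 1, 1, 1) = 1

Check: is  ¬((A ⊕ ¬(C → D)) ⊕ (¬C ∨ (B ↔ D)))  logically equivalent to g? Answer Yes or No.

Check the formula against g row by row:
  A=0, B=0, C=0, D=0, E=0: formula gives 0, g = 0 ✓
  A=0, B=0, C=0, D=0, E=1: formula gives 0, g = 0 ✓
  A=0, B=0, C=0, D=1, E=0: formula gives 0, g = 0 ✓
  A=0, B=0, C=0, D=1, E=1: formula gives 0, g = 0 ✓
  … (the remaining 28 rows also agree.)
Every row agrees, so the formula is equivalent.

Yes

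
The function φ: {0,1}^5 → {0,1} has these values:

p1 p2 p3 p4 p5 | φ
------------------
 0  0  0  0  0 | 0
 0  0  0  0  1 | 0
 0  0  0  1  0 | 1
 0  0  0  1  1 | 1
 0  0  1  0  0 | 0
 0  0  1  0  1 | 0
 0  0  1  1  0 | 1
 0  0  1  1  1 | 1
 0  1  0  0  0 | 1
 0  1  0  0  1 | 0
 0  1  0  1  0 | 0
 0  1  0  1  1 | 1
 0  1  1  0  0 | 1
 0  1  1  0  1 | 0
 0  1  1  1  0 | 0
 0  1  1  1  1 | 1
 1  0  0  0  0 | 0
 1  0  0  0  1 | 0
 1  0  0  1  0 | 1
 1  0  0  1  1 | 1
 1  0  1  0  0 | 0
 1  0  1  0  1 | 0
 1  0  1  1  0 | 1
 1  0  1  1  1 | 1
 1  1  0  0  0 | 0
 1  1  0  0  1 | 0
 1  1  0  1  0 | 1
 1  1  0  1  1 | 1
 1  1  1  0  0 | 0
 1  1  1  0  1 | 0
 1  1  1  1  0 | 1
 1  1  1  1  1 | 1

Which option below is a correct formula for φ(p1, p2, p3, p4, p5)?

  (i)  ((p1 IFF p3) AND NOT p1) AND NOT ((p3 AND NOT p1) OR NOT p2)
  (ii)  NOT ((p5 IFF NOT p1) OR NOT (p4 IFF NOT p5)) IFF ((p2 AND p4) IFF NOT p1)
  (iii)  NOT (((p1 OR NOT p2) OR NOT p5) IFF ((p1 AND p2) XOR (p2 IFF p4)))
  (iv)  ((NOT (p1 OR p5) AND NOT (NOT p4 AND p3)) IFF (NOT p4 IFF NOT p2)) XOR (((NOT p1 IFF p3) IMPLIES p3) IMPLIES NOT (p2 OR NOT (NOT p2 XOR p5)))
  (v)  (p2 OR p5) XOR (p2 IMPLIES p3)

iii

(i): at (0,0,0,1,0) it gives 0, but φ = 1 — eliminated.
(ii): at (0,0,0,0,0) it gives 1, but φ = 0 — eliminated.
(iv): at (0,0,1,0,0) it gives 1, but φ = 0 — eliminated.
(v): at (0,0,0,0,0) it gives 1, but φ = 0 — eliminated.
Only (iii) survives; checking it on all 32 rows confirms it matches φ.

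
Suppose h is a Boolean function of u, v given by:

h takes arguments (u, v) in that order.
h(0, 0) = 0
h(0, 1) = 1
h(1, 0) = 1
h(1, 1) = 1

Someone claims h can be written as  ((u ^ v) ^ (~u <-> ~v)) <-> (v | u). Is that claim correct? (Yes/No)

Yes

Test each input against both h and the formula:
  u=0, v=0: formula gives 0, h = 0 ✓
  u=0, v=1: formula gives 1, h = 1 ✓
  u=1, v=0: formula gives 1, h = 1 ✓
  u=1, v=1: formula gives 1, h = 1 ✓
Every row agrees, so the formula is equivalent.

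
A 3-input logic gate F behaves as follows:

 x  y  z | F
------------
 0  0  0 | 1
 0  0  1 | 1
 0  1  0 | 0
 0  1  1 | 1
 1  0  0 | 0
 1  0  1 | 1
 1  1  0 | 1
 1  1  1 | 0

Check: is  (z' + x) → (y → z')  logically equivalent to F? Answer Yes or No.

Evaluate (z' + x) → (y → z') on each row and compare to F:
  x=0, y=0, z=0: formula gives 1, F = 1 ✓
  x=0, y=0, z=1: formula gives 1, F = 1 ✓
  x=0, y=1, z=0: formula gives 1, but F = 0 ✗
A single disagreement suffices: at (0,1,0) they differ, so the formula does not compute F.

No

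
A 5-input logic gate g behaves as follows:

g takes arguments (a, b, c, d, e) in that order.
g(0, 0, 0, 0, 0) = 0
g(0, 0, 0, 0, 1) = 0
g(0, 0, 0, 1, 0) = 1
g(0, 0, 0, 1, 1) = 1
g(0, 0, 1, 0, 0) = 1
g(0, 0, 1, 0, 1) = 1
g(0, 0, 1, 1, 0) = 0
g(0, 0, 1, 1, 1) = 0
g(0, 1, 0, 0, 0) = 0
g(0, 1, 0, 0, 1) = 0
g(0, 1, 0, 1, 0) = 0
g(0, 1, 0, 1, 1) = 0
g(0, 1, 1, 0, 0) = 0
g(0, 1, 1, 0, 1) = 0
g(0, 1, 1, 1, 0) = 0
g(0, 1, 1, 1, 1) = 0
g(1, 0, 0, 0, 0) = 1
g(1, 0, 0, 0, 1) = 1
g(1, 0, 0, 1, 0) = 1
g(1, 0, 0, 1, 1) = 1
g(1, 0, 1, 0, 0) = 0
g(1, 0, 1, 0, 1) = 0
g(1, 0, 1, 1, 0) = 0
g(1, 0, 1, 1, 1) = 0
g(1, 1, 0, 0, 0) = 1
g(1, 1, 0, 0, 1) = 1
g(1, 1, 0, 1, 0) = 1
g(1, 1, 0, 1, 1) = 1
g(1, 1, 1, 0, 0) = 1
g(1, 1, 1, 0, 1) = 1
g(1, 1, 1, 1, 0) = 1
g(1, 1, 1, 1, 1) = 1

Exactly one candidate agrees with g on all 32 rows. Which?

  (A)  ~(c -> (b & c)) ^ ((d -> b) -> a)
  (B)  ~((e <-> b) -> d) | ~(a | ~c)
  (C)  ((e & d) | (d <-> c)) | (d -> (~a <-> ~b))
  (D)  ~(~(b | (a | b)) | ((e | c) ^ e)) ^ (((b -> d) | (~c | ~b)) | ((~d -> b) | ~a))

(B) disagrees with g on (0,0,0,0,0) (formula → 1, table → 0); rule it out.
(C) disagrees with g on (0,0,0,0,0) (formula → 1, table → 0); rule it out.
(D) disagrees with g on (0,0,0,0,0) (formula → 1, table → 0); rule it out.
(A) is the remaining candidate, and it agrees with g on all 32 inputs.

A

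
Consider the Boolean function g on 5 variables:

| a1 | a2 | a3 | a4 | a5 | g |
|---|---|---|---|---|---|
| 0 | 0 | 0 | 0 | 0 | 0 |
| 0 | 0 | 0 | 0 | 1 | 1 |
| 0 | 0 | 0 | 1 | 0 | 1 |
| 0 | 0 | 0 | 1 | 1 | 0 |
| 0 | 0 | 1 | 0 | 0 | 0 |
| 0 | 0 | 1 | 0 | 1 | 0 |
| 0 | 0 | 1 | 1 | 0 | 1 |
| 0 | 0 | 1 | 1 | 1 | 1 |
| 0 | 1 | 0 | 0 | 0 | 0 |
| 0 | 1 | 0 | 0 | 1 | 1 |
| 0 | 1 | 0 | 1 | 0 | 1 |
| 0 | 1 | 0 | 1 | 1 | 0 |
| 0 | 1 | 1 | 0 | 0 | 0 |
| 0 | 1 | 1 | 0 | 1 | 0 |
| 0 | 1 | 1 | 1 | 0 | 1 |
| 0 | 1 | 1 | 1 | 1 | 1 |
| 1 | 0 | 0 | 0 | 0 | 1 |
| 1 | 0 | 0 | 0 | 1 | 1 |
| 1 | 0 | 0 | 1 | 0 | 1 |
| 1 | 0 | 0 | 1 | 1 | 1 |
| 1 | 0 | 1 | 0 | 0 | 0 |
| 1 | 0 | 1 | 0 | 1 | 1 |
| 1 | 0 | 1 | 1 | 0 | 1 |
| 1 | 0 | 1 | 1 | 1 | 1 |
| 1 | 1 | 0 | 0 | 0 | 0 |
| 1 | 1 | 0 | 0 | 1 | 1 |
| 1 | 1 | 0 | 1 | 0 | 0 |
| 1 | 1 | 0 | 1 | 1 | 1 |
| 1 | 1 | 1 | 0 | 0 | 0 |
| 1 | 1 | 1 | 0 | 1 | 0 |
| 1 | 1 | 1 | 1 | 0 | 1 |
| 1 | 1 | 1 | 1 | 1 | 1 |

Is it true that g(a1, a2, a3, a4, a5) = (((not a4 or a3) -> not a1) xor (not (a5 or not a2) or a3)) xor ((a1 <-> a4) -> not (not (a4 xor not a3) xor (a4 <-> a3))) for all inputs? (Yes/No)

Check the formula against g row by row:
  a1=0, a2=0, a3=0, a4=0, a5=0: formula gives 1, but g = 0 ✗
Since they disagree at (0,0,0,0,0), the expression is not a correct formula for g.

No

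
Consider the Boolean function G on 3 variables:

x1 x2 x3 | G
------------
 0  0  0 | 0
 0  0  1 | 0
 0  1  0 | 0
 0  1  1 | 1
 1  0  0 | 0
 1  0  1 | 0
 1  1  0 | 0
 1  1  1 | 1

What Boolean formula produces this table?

The 1-rows are (0,1,1), (1,1,1). Each contributes one minterm — ¬x1·x2·x3; x1·x2·x3 — and their disjunction is a sum-of-products form of G.

G(x1, x2, x3) = ((¬x1 ∧ x2) ∧ x3) ∨ ((x1 ∧ x2) ∧ x3)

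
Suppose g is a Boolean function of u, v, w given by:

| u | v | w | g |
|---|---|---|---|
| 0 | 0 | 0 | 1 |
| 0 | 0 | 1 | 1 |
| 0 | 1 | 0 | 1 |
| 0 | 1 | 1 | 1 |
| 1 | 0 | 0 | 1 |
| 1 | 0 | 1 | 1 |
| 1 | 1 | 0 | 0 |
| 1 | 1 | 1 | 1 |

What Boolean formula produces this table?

g is 0 on exactly one input, (1,1,0), whose minterm is u·v·¬w. So g is the negation of that single conjunction.

g(u, v, w) = ~((u & v) & ~w)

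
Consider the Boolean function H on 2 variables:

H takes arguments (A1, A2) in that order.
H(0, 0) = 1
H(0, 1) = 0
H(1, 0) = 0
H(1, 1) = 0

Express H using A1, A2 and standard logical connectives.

H(A1, A2) = not (A1 or A2)

The output is 1 only when every input is 0 — NOR of all inputs.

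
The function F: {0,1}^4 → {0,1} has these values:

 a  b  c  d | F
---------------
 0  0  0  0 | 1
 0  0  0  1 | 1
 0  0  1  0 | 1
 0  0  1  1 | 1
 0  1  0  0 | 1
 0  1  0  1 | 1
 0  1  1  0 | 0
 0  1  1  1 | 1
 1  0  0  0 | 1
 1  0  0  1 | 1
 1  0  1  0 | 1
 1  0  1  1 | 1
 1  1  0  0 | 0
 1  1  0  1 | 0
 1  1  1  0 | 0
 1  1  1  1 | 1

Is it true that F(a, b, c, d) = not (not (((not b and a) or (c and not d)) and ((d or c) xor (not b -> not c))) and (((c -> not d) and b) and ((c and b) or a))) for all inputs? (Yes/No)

Yes

Check the formula against F row by row:
  a=0, b=0, c=0, d=0: formula gives 1, F = 1 ✓
  a=0, b=0, c=0, d=1: formula gives 1, F = 1 ✓
  a=0, b=0, c=1, d=0: formula gives 1, F = 1 ✓
  a=0, b=0, c=1, d=1: formula gives 1, F = 1 ✓
  …and likewise for the remaining 12 rows.
No disagreement on any input; they are logically equivalent.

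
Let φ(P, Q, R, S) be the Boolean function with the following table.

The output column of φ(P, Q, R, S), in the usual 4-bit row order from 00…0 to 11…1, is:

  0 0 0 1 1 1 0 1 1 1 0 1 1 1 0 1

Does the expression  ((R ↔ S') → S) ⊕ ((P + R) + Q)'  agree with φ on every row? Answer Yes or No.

Check the formula against φ row by row:
  P=0, Q=0, R=0, S=0: formula gives 0, φ = 0 ✓
  P=0, Q=0, R=0, S=1: formula gives 0, φ = 0 ✓
  P=0, Q=0, R=1, S=0: formula gives 0, φ = 0 ✓
  P=0, Q=0, R=1, S=1: formula gives 1, φ = 1 ✓
  … (the remaining 12 rows also agree.)
No disagreement on any input; they are logically equivalent.

Yes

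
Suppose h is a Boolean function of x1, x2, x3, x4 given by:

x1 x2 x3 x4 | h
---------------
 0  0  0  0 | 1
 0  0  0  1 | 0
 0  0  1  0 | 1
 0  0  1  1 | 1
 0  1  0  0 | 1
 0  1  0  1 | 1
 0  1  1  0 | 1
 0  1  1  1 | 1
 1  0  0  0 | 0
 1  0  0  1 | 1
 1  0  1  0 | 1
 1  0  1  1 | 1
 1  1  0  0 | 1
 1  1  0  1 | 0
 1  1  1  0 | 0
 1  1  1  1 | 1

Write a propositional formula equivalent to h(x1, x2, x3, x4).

h(x1, x2, x3, x4) = ((((((x1' · x2') · x3') · x4) + (((x1 · x2') · x3') · x4')) + (((x1 · x2) · x3') · x4)) + (((x1 · x2) · x3) · x4'))'

The 0-rows are (0,0,0,1), (1,0,0,0), (1,1,0,1), (1,1,1,0). Take each as a conjunction (¬x1·¬x2·¬x3·x4, x1·¬x2·¬x3·¬x4, x1·x2·¬x3·x4, x1·x2·x3·¬x4), form their disjunction, and complement — that gives a formula that is 1 everywhere h is.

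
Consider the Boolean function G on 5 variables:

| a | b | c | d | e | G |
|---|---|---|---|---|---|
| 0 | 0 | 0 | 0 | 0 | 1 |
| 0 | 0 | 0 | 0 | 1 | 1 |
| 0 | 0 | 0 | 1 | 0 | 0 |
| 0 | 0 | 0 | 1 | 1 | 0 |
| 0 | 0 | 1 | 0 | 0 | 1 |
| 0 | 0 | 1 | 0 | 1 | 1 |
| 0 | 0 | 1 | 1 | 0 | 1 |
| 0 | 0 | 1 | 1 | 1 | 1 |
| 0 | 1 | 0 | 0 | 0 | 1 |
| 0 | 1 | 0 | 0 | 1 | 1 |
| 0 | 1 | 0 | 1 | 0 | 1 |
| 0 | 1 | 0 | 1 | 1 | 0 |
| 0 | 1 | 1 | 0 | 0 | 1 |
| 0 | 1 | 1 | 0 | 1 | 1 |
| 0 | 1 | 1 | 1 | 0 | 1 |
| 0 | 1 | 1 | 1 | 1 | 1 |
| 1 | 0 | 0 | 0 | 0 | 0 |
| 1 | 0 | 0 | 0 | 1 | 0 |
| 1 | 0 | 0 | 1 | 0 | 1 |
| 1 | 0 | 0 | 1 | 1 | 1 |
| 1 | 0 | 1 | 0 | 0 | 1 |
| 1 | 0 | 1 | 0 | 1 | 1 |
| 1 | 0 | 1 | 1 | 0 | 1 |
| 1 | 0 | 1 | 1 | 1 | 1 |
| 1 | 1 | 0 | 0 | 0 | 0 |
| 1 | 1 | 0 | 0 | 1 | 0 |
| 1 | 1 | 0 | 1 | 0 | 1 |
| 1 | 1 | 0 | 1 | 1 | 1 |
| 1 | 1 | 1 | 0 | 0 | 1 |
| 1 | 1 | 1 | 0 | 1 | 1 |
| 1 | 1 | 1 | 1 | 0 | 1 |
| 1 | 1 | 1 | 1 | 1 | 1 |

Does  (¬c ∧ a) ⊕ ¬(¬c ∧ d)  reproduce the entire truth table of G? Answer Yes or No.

No

Test each input against both G and the formula:
  a=0, b=0, c=0, d=0, e=0: formula gives 1, G = 1 ✓
  a=0, b=0, c=0, d=0, e=1: formula gives 1, G = 1 ✓
  a=0, b=0, c=0, d=1, e=0: formula gives 0, G = 0 ✓
  a=0, b=0, c=0, d=1, e=1: formula gives 0, G = 0 ✓
  …
  a=0, b=1, c=0, d=1, e=0: formula gives 0, but G = 1 ✗
Since they disagree at (0,1,0,1,0), the expression is not a correct formula for G.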